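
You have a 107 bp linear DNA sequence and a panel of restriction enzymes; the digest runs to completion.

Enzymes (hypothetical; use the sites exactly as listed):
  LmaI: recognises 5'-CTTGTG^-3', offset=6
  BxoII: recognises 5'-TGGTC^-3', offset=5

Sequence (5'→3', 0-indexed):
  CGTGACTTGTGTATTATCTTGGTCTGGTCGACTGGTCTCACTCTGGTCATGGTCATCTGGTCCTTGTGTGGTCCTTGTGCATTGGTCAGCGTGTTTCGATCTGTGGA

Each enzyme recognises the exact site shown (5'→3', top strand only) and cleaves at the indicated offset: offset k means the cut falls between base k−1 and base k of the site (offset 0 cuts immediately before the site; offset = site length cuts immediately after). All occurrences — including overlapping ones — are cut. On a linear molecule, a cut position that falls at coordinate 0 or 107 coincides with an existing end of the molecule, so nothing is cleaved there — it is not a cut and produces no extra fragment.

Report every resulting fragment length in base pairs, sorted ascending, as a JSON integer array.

[5,5,6,6,6,8,8,8,11,11,13,20]

Site scan:
  LmaI CTTGTG/6: at [5, 62, 73] ⇒ [11, 68, 79]
  BxoII TGGTC/5: at [19, 24, 32, 43, 49, 57, 68, 82] ⇒ [24, 29, 37, 48, 54, 62, 73, 87]

Pooled cuts: [11, 24, 29, 37, 48, 54, 62, 68, 73, 79, 87]

Fragment lengths:
  [0,11): 11 bp
  [11,24): 13 bp
  [24,29): 5 bp
  [29,37): 8 bp
  [37,48): 11 bp
  [48,54): 6 bp
  [54,62): 8 bp
  [62,68): 6 bp
  [68,73): 5 bp
  [73,79): 6 bp
  [79,87): 8 bp
  [87,107): 20 bp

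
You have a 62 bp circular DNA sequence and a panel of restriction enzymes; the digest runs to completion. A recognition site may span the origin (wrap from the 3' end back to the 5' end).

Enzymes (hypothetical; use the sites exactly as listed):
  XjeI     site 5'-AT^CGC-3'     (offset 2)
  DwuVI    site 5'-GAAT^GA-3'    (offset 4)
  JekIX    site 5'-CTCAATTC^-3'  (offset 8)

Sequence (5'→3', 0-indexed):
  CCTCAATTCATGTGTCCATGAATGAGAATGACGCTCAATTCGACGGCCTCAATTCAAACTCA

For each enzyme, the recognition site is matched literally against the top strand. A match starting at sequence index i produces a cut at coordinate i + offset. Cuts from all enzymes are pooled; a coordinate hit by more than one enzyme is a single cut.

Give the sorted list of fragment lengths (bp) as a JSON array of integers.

[6,12,14,14,16]

Site scan:
  XjeI (ATCGC, off=2): no sites
  DwuVI (GAATGA, off=4): starts [19, 25] → cuts [23, 29]
  JekIX (CTCAATTC, off=8): starts [1, 33, 47] → cuts [9, 41, 55]

Pooled cuts: [9, 23, 29, 41, 55]

Fragments:
  9→23: 14 bp
  23→29: 6 bp
  29→41: 12 bp
  41→55: 14 bp
  55→9 (wrap): 62-55+9 = 16 bp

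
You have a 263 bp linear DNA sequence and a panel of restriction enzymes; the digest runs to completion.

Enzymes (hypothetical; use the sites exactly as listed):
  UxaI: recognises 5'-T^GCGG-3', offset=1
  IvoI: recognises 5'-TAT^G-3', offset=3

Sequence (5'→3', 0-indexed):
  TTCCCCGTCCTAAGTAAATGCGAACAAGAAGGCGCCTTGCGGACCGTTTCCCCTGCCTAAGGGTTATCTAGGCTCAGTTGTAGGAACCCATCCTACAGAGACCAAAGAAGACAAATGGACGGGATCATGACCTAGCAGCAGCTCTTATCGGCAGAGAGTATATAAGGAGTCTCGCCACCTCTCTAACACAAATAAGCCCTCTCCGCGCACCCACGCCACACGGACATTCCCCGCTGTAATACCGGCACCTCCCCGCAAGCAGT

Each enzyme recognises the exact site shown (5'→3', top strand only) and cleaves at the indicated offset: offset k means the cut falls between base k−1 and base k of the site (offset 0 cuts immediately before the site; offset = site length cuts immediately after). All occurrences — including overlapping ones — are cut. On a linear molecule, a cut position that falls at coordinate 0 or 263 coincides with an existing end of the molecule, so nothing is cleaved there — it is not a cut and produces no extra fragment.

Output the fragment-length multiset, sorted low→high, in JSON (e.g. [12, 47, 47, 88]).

Site scan:
  UxaI TGCGG/1: at [37] ⇒ [38]
  IvoI (TATG, off=3): no sites

All cut coordinates (distinct, sorted): [38]

Fragments:
  [0,38): 38 bp
  [38,263): 225 bp

[38,225]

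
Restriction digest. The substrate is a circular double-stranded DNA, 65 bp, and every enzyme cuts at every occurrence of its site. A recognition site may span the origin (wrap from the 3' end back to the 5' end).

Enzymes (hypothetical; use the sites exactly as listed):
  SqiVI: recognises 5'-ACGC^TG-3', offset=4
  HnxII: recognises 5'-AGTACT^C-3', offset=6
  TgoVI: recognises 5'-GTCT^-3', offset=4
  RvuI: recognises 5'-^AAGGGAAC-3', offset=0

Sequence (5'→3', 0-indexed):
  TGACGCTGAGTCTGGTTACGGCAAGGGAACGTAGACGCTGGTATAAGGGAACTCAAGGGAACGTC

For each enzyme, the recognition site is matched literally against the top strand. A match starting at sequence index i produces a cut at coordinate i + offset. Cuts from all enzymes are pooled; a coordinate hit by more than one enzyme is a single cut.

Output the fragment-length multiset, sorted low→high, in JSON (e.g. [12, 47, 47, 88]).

Scan for sites:
  SqiVI ACGCTG/4: at [2, 34] ⇒ [6, 38]
  HnxII (AGTACTC, off=6): no sites
  TgoVI GTCT/4: at [9, 62] ⇒ [1, 13]
  RvuI AAGGGAAC/0: at [22, 44, 54] ⇒ [22, 44, 54]

All cut coordinates (distinct, sorted): [1, 6, 13, 22, 38, 44, 54]

Fragments:
  1→6: 5 bp
  6→13: 7 bp
  13→22: 9 bp
  22→38: 16 bp
  38→44: 6 bp
  44→54: 10 bp
  54→1 (wrap): 65-54+1 = 12 bp

[5,6,7,9,10,12,16]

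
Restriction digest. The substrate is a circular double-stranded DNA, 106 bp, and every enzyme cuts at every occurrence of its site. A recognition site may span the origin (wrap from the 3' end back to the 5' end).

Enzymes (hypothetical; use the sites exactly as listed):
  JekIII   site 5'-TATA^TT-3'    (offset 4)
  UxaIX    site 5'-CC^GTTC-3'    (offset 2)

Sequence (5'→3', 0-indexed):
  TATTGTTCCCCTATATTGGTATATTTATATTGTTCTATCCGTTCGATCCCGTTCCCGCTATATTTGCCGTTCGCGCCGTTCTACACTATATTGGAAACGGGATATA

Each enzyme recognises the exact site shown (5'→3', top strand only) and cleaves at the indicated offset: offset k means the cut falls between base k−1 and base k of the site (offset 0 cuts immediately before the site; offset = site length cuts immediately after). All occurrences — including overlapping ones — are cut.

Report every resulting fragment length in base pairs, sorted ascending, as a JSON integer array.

Per-enzyme occurrences:
  JekIII TATATT/4: at [11, 19, 25, 58, 86, 104] ⇒ [2, 15, 23, 29, 62, 90]
  UxaIX CCGTTC/2: at [38, 48, 66, 75] ⇒ [40, 50, 68, 77]

Pooled cuts: [2, 15, 23, 29, 40, 50, 62, 68, 77, 90]

Fragment lengths:
  2→15: 13 bp
  15→23: 8 bp
  23→29: 6 bp
  29→40: 11 bp
  40→50: 10 bp
  50→62: 12 bp
  62→68: 6 bp
  68→77: 9 bp
  77→90: 13 bp
  90→2 (wrap): 106-90+2 = 18 bp

[6,6,8,9,10,11,12,13,13,18]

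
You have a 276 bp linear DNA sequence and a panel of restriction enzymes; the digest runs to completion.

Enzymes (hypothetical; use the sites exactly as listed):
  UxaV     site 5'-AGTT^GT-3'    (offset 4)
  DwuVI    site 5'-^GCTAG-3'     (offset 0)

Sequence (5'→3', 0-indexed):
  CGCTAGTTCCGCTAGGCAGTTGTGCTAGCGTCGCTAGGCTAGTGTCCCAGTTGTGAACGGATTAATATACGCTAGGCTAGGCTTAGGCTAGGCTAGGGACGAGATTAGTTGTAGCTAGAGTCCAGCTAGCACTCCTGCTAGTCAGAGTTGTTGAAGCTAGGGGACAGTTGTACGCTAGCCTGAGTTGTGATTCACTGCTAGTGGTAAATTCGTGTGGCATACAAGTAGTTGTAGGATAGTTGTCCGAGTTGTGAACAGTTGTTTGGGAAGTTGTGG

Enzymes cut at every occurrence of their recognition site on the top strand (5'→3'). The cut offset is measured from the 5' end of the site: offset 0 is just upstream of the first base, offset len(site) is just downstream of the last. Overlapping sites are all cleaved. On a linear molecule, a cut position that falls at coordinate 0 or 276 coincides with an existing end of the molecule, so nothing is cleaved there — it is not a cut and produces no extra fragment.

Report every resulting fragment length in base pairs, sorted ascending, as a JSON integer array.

Site scan:
  UxaV (AGTTGT, off=4): starts [17, 48, 106, 145, 165, 182, 226, 237, 246, 256, 268] → cuts [21, 52, 110, 149, 169, 186, 230, 241, 250, 260, 272]
  DwuVI (GCTAG, off=0): starts [1, 10, 23, 32, 37, 70, 75, 86, 91, 113, 124, 136, 155, 173, 196] → cuts [1, 10, 23, 32, 37, 70, 75, 86, 91, 113, 124, 136, 155, 173, 196]

All cut coordinates (distinct, sorted): [1, 10, 21, 23, 32, 37, 52, 70, 75, 86, 91, 110, 113, 124, 136, 149, 155, 169, 173, 186, 196, 230, 241, 250, 260, 272]

Fragment lengths:
  [0,1): 1 bp
  [1,10): 9 bp
  [10,21): 11 bp
  [21,23): 2 bp
  [23,32): 9 bp
  [32,37): 5 bp
  [37,52): 15 bp
  [52,70): 18 bp
  [70,75): 5 bp
  [75,86): 11 bp
  [86,91): 5 bp
  [91,110): 19 bp
  [110,113): 3 bp
  [113,124): 11 bp
  [124,136): 12 bp
  [136,149): 13 bp
  [149,155): 6 bp
  [155,169): 14 bp
  [169,173): 4 bp
  [173,186): 13 bp
  [186,196): 10 bp
  [196,230): 34 bp
  [230,241): 11 bp
  [241,250): 9 bp
  [250,260): 10 bp
  [260,272): 12 bp
  [272,276): 4 bp

[1,2,3,4,4,5,5,5,6,9,9,9,10,10,11,11,11,11,12,12,13,13,14,15,18,19,34]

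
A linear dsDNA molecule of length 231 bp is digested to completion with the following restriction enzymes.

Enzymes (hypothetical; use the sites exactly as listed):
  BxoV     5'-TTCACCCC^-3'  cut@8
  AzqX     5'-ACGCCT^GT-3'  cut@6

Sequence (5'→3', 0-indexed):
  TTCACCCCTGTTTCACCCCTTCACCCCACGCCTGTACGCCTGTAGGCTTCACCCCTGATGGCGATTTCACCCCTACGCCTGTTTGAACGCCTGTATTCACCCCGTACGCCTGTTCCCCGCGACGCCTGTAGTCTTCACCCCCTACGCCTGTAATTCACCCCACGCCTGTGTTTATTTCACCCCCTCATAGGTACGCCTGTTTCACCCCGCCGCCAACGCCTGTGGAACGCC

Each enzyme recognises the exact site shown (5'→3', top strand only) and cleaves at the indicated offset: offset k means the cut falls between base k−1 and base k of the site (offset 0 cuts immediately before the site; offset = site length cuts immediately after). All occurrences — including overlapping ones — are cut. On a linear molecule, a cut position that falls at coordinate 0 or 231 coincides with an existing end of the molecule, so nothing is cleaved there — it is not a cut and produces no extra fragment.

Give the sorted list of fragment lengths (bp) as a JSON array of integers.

[6,6,7,8,8,8,8,8,10,10,11,11,12,12,13,14,14,15,16,16,18]

Per-enzyme occurrences:
  BxoV TTCACCCC/8: at [0, 11, 19, 47, 65, 95, 133, 153, 175, 200] ⇒ [8, 19, 27, 55, 73, 103, 141, 161, 183, 208]
  AzqX ACGCCTGT/6: at [27, 35, 74, 86, 105, 121, 143, 161, 192, 215] ⇒ [33, 41, 80, 92, 111, 127, 149, 167, 198, 221]

Pooled cuts: [8, 19, 27, 33, 41, 55, 73, 80, 92, 103, 111, 127, 141, 149, 161, 167, 183, 198, 208, 221]

Fragment lengths:
  [0,8): 8 bp
  [8,19): 11 bp
  [19,27): 8 bp
  [27,33): 6 bp
  [33,41): 8 bp
  [41,55): 14 bp
  [55,73): 18 bp
  [73,80): 7 bp
  [80,92): 12 bp
  [92,103): 11 bp
  [103,111): 8 bp
  [111,127): 16 bp
  [127,141): 14 bp
  [141,149): 8 bp
  [149,161): 12 bp
  [161,167): 6 bp
  [167,183): 16 bp
  [183,198): 15 bp
  [198,208): 10 bp
  [208,221): 13 bp
  [221,231): 10 bp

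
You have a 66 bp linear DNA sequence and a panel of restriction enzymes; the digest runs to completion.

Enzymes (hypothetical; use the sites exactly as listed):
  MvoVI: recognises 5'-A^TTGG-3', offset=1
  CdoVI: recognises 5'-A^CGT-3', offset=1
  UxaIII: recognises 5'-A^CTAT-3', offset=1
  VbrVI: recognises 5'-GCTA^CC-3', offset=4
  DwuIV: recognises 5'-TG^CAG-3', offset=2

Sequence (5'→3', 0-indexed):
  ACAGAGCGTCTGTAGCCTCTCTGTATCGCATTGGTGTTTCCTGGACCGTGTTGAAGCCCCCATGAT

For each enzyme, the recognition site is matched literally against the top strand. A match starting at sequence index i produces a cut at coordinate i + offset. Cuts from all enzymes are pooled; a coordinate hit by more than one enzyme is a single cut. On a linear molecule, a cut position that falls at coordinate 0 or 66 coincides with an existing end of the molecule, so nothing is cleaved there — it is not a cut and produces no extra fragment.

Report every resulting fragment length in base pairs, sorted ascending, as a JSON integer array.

[30,36]

Per-enzyme occurrences:
  MvoVI ATTGG/1: at [29] ⇒ [30]
  CdoVI (ACGT, off=1): no sites
  UxaIII (ACTAT, off=1): no sites
  VbrVI (GCTACC, off=4): no sites
  DwuIV (TGCAG, off=2): no sites

Pooled cuts: [30]

Fragment lengths:
  [0,30): 30 bp
  [30,66): 36 bp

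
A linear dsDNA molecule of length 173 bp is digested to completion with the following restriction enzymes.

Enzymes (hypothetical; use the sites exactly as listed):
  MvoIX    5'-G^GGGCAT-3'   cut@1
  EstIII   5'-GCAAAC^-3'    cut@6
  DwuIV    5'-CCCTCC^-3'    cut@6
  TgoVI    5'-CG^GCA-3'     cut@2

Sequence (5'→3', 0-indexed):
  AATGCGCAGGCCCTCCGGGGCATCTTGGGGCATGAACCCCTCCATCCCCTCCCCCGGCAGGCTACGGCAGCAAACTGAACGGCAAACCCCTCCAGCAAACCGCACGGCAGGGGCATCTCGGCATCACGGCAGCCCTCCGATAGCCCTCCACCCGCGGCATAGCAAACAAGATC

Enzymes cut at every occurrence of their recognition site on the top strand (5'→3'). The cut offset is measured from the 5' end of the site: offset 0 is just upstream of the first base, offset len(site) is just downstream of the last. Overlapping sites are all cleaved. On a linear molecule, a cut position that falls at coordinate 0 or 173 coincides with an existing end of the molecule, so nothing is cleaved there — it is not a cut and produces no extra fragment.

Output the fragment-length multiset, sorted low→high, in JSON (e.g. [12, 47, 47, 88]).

[1,4,4,6,6,6,6,6,7,7,8,9,9,10,10,10,10,11,11,16,16]

Site scan:
  MvoIX GGGGCAT/1: at [16, 26, 109] ⇒ [17, 27, 110]
  EstIII GCAAAC/6: at [69, 81, 94, 161] ⇒ [75, 87, 100, 167]
  DwuIV CCCTCC/6: at [10, 37, 46, 87, 132, 143] ⇒ [16, 43, 52, 93, 138, 149]
  TgoVI CGGCA/2: at [54, 64, 79, 104, 118, 126, 154] ⇒ [56, 66, 81, 106, 120, 128, 156]

Pooled cuts: [16, 17, 27, 43, 52, 56, 66, 75, 81, 87, 93, 100, 106, 110, 120, 128, 138, 149, 156, 167]

Fragments:
  [0,16): 16 bp
  [16,17): 1 bp
  [17,27): 10 bp
  [27,43): 16 bp
  [43,52): 9 bp
  [52,56): 4 bp
  [56,66): 10 bp
  [66,75): 9 bp
  [75,81): 6 bp
  [81,87): 6 bp
  [87,93): 6 bp
  [93,100): 7 bp
  [100,106): 6 bp
  [106,110): 4 bp
  [110,120): 10 bp
  [120,128): 8 bp
  [128,138): 10 bp
  [138,149): 11 bp
  [149,156): 7 bp
  [156,167): 11 bp
  [167,173): 6 bp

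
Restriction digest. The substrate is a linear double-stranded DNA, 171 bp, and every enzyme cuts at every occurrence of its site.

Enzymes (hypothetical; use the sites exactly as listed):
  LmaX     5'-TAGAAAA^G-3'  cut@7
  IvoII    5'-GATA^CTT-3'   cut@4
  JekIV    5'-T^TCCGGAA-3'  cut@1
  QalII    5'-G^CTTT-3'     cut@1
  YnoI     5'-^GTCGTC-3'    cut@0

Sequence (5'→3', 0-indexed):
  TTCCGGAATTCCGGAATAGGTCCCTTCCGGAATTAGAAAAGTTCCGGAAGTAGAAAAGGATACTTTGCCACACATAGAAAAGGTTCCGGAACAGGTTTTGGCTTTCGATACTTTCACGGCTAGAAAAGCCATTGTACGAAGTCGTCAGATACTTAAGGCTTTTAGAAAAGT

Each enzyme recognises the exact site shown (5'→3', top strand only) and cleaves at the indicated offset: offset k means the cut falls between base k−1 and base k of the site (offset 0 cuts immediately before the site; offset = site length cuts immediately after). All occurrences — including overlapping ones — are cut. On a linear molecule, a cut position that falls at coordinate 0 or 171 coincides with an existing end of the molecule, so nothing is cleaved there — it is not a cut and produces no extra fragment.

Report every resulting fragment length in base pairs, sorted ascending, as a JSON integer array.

Per-enzyme occurrences:
  LmaX TAGAAAAG/7: at [33, 50, 74, 120, 162] ⇒ [40, 57, 81, 127, 169]
  IvoII GATACTT/4: at [58, 106, 147] ⇒ [62, 110, 151]
  JekIV TTCCGGAA/1: at [0, 8, 24, 41, 83] ⇒ [1, 9, 25, 42, 84]
  QalII GCTTT/1: at [100, 157] ⇒ [101, 158]
  YnoI GTCGTC/0: at [140] ⇒ [140]

Pooled cuts: [1, 9, 25, 40, 42, 57, 62, 81, 84, 101, 110, 127, 140, 151, 158, 169]

Fragments:
  [0,1): 1 bp
  [1,9): 8 bp
  [9,25): 16 bp
  [25,40): 15 bp
  [40,42): 2 bp
  [42,57): 15 bp
  [57,62): 5 bp
  [62,81): 19 bp
  [81,84): 3 bp
  [84,101): 17 bp
  [101,110): 9 bp
  [110,127): 17 bp
  [127,140): 13 bp
  [140,151): 11 bp
  [151,158): 7 bp
  [158,169): 11 bp
  [169,171): 2 bp

[1,2,2,3,5,7,8,9,11,11,13,15,15,16,17,17,19]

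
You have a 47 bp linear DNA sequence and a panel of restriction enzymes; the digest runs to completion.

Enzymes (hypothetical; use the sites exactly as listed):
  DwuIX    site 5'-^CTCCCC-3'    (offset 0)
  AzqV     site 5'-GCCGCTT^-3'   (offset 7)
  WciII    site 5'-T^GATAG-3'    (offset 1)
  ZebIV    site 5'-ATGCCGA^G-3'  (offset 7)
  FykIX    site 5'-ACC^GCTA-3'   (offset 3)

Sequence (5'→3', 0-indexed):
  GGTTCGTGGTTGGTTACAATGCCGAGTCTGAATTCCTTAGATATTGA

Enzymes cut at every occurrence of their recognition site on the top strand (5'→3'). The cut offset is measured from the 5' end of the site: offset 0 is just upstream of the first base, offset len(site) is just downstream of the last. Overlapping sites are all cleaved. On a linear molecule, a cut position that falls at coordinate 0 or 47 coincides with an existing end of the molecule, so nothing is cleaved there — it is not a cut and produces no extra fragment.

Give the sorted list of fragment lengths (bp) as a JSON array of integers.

Site scan:
  DwuIX (CTCCCC, off=0): no sites
  AzqV (GCCGCTT, off=7): no sites
  WciII (TGATAG, off=1): no sites
  ZebIV (ATGCCGAG, off=7): starts [18] → cuts [25]
  FykIX (ACCGCTA, off=3): no sites

All cut coordinates (distinct, sorted): [25]

Fragments:
  [0,25): 25 bp
  [25,47): 22 bp

[22,25]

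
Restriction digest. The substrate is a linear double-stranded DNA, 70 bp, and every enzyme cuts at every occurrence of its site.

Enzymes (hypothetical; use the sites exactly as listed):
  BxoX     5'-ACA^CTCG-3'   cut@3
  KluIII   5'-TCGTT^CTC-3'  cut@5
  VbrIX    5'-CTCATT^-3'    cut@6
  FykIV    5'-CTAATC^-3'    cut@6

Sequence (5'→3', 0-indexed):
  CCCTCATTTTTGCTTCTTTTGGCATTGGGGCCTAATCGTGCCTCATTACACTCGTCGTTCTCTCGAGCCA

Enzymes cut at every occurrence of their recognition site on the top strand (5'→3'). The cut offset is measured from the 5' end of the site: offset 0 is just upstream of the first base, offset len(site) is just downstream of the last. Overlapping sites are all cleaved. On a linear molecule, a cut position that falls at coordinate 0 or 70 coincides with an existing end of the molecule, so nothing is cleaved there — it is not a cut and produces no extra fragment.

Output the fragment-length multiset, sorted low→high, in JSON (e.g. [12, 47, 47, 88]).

[3,8,9,10,11,29]

Site scan:
  BxoX (ACACTCG, off=3): starts [47] → cuts [50]
  KluIII (TCGTTCTC, off=5): starts [54] → cuts [59]
  VbrIX (CTCATT, off=6): starts [2, 41] → cuts [8, 47]
  FykIV (CTAATC, off=6): starts [31] → cuts [37]

Pooled cuts: [8, 37, 47, 50, 59]

Fragment lengths:
  [0,8): 8 bp
  [8,37): 29 bp
  [37,47): 10 bp
  [47,50): 3 bp
  [50,59): 9 bp
  [59,70): 11 bp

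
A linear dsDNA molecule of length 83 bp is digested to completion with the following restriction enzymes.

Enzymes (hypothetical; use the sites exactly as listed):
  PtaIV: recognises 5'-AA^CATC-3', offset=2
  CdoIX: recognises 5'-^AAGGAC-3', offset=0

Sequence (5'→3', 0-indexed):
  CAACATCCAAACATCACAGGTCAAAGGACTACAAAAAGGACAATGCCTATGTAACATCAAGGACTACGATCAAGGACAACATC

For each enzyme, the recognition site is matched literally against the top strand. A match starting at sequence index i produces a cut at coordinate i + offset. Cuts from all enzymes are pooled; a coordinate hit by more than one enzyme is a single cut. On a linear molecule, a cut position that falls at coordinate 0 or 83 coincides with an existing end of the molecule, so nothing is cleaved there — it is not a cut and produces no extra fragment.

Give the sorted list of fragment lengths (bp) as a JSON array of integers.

[3,4,4,8,8,12,12,13,19]

Scan for sites:
  PtaIV AACATC/2: at [1, 9, 52, 77] ⇒ [3, 11, 54, 79]
  CdoIX AAGGAC/0: at [23, 35, 58, 71] ⇒ [23, 35, 58, 71]

All cut coordinates (distinct, sorted): [3, 11, 23, 35, 54, 58, 71, 79]

Fragment lengths:
  [0,3): 3 bp
  [3,11): 8 bp
  [11,23): 12 bp
  [23,35): 12 bp
  [35,54): 19 bp
  [54,58): 4 bp
  [58,71): 13 bp
  [71,79): 8 bp
  [79,83): 4 bp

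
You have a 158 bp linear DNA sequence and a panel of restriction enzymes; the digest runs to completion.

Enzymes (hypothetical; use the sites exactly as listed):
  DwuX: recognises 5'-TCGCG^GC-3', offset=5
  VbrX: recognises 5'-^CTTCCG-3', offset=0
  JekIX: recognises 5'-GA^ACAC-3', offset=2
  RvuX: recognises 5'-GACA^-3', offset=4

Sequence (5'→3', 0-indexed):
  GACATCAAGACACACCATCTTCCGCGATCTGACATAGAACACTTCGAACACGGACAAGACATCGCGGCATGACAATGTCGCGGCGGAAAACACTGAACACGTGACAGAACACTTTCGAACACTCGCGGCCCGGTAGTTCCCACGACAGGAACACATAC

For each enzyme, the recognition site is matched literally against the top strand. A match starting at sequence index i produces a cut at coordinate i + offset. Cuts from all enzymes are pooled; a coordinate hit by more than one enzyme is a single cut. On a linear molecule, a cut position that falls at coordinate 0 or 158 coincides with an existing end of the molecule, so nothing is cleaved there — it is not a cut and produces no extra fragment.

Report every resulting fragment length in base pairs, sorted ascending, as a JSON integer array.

[2,3,4,4,5,5,6,8,8,8,8,9,9,9,10,10,14,16,20]

Per-enzyme occurrences:
  DwuX (TCGCGGC, off=5): starts [61, 77, 122] → cuts [66, 82, 127]
  VbrX (CTTCCG, off=0): starts [18] → cuts [18]
  JekIX (GAACAC, off=2): starts [36, 45, 94, 106, 116, 148] → cuts [38, 47, 96, 108, 118, 150]
  RvuX (GACA, off=4): starts [0, 8, 30, 52, 57, 70, 102, 143] → cuts [4, 12, 34, 56, 61, 74, 106, 147]

Pooled cuts: [4, 12, 18, 34, 38, 47, 56, 61, 66, 74, 82, 96, 106, 108, 118, 127, 147, 150]

Fragments:
  [0,4): 4 bp
  [4,12): 8 bp
  [12,18): 6 bp
  [18,34): 16 bp
  [34,38): 4 bp
  [38,47): 9 bp
  [47,56): 9 bp
  [56,61): 5 bp
  [61,66): 5 bp
  [66,74): 8 bp
  [74,82): 8 bp
  [82,96): 14 bp
  [96,106): 10 bp
  [106,108): 2 bp
  [108,118): 10 bp
  [118,127): 9 bp
  [127,147): 20 bp
  [147,150): 3 bp
  [150,158): 8 bp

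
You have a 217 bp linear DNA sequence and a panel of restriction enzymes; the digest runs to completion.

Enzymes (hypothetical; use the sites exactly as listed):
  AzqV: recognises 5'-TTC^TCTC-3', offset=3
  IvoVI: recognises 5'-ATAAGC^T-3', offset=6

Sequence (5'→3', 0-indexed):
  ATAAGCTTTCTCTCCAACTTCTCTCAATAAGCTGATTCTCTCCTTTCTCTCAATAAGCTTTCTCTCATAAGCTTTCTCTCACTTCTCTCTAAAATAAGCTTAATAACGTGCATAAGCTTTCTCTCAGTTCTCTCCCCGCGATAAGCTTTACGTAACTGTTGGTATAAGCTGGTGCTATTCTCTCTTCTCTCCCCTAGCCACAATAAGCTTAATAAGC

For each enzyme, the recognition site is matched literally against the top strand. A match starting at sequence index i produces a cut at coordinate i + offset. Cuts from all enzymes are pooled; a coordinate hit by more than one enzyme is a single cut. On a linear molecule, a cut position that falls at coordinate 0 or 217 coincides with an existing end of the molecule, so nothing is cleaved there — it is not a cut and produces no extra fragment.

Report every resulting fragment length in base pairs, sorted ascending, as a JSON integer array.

Scan for sites:
  AzqV (TTCTCTC, off=3): starts [7, 18, 35, 44, 59, 73, 82, 118, 127, 177, 184] → cuts [10, 21, 38, 47, 62, 76, 85, 121, 130, 180, 187]
  IvoVI (ATAAGCT, off=6): starts [0, 26, 52, 66, 93, 111, 140, 163, 202] → cuts [6, 32, 58, 72, 99, 117, 146, 169, 208]

All cut coordinates (distinct, sorted): [6, 10, 21, 32, 38, 47, 58, 62, 72, 76, 85, 99, 117, 121, 130, 146, 169, 180, 187, 208]

Fragments:
  [0,6): 6 bp
  [6,10): 4 bp
  [10,21): 11 bp
  [21,32): 11 bp
  [32,38): 6 bp
  [38,47): 9 bp
  [47,58): 11 bp
  [58,62): 4 bp
  [62,72): 10 bp
  [72,76): 4 bp
  [76,85): 9 bp
  [85,99): 14 bp
  [99,117): 18 bp
  [117,121): 4 bp
  [121,130): 9 bp
  [130,146): 16 bp
  [146,169): 23 bp
  [169,180): 11 bp
  [180,187): 7 bp
  [187,208): 21 bp
  [208,217): 9 bp

[4,4,4,4,6,6,7,9,9,9,9,10,11,11,11,11,14,16,18,21,23]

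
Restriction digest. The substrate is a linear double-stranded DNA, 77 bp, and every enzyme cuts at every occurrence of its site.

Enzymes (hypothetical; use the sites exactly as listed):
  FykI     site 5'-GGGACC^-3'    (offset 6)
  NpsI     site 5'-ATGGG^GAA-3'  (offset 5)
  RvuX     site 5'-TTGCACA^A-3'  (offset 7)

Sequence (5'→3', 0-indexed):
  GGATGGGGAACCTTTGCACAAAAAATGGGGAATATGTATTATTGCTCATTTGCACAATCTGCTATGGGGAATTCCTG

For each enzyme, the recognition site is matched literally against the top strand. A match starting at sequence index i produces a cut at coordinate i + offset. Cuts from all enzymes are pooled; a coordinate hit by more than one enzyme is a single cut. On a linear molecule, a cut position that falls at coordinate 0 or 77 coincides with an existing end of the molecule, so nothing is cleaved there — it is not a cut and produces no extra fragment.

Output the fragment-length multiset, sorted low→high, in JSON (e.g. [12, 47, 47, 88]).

Per-enzyme occurrences:
  FykI (GGGACC, off=6): no sites
  NpsI ATGGGGAA/5: at [2, 24, 63] ⇒ [7, 29, 68]
  RvuX TTGCACAA/7: at [13, 49] ⇒ [20, 56]

Pooled cuts: [7, 20, 29, 56, 68]

Fragment lengths:
  [0,7): 7 bp
  [7,20): 13 bp
  [20,29): 9 bp
  [29,56): 27 bp
  [56,68): 12 bp
  [68,77): 9 bp

[7,9,9,12,13,27]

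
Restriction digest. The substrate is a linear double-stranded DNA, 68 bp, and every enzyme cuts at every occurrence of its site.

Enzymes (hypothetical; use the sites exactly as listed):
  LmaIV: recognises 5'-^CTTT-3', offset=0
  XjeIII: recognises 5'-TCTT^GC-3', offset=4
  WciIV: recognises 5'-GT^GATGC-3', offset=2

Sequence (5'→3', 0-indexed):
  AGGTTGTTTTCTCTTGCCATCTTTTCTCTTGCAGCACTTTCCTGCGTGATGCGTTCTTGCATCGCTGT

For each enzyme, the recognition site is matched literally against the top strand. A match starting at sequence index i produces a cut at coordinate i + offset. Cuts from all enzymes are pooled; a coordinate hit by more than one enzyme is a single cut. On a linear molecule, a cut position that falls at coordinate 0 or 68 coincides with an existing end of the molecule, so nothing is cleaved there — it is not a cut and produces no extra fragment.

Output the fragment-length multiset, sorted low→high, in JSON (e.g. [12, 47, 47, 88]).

[5,6,10,10,11,11,15]

Site scan:
  LmaIV CTTT/0: at [20, 36] ⇒ [20, 36]
  XjeIII TCTTGC/4: at [11, 26, 54] ⇒ [15, 30, 58]
  WciIV GTGATGC/2: at [45] ⇒ [47]

Pooled cuts: [15, 20, 30, 36, 47, 58]

Fragments:
  [0,15): 15 bp
  [15,20): 5 bp
  [20,30): 10 bp
  [30,36): 6 bp
  [36,47): 11 bp
  [47,58): 11 bp
  [58,68): 10 bp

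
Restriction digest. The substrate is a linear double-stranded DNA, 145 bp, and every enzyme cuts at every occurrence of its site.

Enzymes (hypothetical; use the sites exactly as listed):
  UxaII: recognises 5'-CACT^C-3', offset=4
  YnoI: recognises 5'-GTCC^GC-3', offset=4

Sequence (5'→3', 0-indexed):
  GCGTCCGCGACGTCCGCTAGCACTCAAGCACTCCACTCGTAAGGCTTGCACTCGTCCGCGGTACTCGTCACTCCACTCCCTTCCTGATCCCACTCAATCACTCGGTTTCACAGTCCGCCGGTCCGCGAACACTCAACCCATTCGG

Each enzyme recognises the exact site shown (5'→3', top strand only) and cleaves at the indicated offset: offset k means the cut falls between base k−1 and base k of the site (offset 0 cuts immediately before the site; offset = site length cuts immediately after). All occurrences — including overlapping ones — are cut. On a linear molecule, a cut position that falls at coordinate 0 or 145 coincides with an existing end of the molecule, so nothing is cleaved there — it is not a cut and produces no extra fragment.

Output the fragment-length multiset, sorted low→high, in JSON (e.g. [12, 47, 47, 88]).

Scan for sites:
  UxaII (CACTC, off=4): starts [20, 28, 33, 48, 68, 73, 90, 98, 129] → cuts [24, 32, 37, 52, 72, 77, 94, 102, 133]
  YnoI (GTCCGC, off=4): starts [2, 11, 53, 112, 120] → cuts [6, 15, 57, 116, 124]

All cut coordinates (distinct, sorted): [6, 15, 24, 32, 37, 52, 57, 72, 77, 94, 102, 116, 124, 133]

Fragments:
  [0,6): 6 bp
  [6,15): 9 bp
  [15,24): 9 bp
  [24,32): 8 bp
  [32,37): 5 bp
  [37,52): 15 bp
  [52,57): 5 bp
  [57,72): 15 bp
  [72,77): 5 bp
  [77,94): 17 bp
  [94,102): 8 bp
  [102,116): 14 bp
  [116,124): 8 bp
  [124,133): 9 bp
  [133,145): 12 bp

[5,5,5,6,8,8,8,9,9,9,12,14,15,15,17]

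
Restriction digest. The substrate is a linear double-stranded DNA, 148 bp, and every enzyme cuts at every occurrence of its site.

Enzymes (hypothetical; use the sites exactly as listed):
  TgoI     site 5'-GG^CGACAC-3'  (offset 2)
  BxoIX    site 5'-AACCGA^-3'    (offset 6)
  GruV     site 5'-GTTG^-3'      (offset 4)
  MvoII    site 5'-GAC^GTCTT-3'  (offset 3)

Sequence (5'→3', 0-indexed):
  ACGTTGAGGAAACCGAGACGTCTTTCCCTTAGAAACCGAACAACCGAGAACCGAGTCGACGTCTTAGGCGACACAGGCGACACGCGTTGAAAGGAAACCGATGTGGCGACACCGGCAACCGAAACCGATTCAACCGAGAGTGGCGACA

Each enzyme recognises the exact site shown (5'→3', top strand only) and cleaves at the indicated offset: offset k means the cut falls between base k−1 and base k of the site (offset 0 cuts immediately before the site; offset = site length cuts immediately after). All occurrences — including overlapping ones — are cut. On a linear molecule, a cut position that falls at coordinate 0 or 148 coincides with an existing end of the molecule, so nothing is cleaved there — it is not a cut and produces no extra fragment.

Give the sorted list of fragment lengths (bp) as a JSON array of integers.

Per-enzyme occurrences:
  TgoI (GGCGACAC, off=2): starts [66, 75, 104] → cuts [68, 77, 106]
  BxoIX (AACCGA, off=6): starts [10, 33, 41, 48, 95, 116, 122, 131] → cuts [16, 39, 47, 54, 101, 122, 128, 137]
  GruV (GTTG, off=4): starts [2, 85] → cuts [6, 89]
  MvoII (GACGTCTT, off=3): starts [16, 57] → cuts [19, 60]

All cut coordinates (distinct, sorted): [6, 16, 19, 39, 47, 54, 60, 68, 77, 89, 101, 106, 122, 128, 137]

Fragment lengths:
  [0,6): 6 bp
  [6,16): 10 bp
  [16,19): 3 bp
  [19,39): 20 bp
  [39,47): 8 bp
  [47,54): 7 bp
  [54,60): 6 bp
  [60,68): 8 bp
  [68,77): 9 bp
  [77,89): 12 bp
  [89,101): 12 bp
  [101,106): 5 bp
  [106,122): 16 bp
  [122,128): 6 bp
  [128,137): 9 bp
  [137,148): 11 bp

[3,5,6,6,6,7,8,8,9,9,10,11,12,12,16,20]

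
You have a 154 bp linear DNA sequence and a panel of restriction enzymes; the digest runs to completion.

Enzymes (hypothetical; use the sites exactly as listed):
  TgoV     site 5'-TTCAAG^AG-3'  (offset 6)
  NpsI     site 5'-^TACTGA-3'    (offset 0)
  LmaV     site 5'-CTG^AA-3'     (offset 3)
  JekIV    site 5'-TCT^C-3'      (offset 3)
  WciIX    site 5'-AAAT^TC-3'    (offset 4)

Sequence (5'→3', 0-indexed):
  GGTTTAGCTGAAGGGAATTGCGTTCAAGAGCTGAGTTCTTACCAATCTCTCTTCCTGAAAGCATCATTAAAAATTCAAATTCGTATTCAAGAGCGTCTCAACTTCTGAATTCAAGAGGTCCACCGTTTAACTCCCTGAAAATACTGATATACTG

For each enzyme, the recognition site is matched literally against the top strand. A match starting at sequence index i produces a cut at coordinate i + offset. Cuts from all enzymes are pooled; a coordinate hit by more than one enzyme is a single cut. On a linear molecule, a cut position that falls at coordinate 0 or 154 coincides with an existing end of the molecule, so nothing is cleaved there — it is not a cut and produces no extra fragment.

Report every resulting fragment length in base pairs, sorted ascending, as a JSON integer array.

[2,4,6,7,7,8,9,10,11,13,17,18,20,22]

Per-enzyme occurrences:
  TgoV (TTCAAGAG, off=6): starts [22, 85, 109] → cuts [28, 91, 115]
  NpsI (TACTGA, off=0): starts [141] → cuts [141]
  LmaV (CTGAA, off=3): starts [7, 54, 104, 134] → cuts [10, 57, 107, 137]
  JekIV (TCTC, off=3): starts [45, 47, 95] → cuts [48, 50, 98]
  WciIX (AAATTC, off=4): starts [70, 76] → cuts [74, 80]

Pooled cuts: [10, 28, 48, 50, 57, 74, 80, 91, 98, 107, 115, 137, 141]

Fragment lengths:
  [0,10): 10 bp
  [10,28): 18 bp
  [28,48): 20 bp
  [48,50): 2 bp
  [50,57): 7 bp
  [57,74): 17 bp
  [74,80): 6 bp
  [80,91): 11 bp
  [91,98): 7 bp
  [98,107): 9 bp
  [107,115): 8 bp
  [115,137): 22 bp
  [137,141): 4 bp
  [141,154): 13 bp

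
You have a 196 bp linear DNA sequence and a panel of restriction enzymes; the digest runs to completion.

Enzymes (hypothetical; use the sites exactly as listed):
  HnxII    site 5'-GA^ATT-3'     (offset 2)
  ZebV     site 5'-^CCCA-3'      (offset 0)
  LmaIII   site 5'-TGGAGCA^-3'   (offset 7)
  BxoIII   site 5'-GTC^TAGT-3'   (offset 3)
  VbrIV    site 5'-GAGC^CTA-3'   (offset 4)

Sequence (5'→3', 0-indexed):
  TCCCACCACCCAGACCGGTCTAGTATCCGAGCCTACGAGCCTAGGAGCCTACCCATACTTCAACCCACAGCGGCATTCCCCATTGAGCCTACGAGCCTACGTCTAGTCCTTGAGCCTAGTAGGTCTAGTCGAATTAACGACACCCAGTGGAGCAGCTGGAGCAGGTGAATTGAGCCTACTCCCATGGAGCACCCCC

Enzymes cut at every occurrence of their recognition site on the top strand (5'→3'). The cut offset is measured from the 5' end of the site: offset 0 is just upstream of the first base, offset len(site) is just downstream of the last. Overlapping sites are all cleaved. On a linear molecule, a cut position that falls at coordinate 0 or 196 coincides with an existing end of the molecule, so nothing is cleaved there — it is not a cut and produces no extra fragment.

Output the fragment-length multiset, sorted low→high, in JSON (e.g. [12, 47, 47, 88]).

[1,3,5,5,5,7,7,7,7,8,8,8,9,10,10,10,11,12,12,12,12,12,15]

Per-enzyme occurrences:
  HnxII (GAATT, off=2): starts [130, 166] → cuts [132, 168]
  ZebV (CCCA, off=0): starts [1, 8, 51, 63, 78, 142, 180] → cuts [1, 8, 51, 63, 78, 142, 180]
  LmaIII (TGGAGCA, off=7): starts [147, 156, 184] → cuts [154, 163, 191]
  BxoIII (GTCTAGT, off=3): starts [17, 100, 122] → cuts [20, 103, 125]
  VbrIV (GAGCCTA, off=4): starts [28, 36, 44, 84, 92, 111, 171] → cuts [32, 40, 48, 88, 96, 115, 175]

All cut coordinates (distinct, sorted): [1, 8, 20, 32, 40, 48, 51, 63, 78, 88, 96, 103, 115, 125, 132, 142, 154, 163, 168, 175, 180, 191]

Fragment lengths:
  [0,1): 1 bp
  [1,8): 7 bp
  [8,20): 12 bp
  [20,32): 12 bp
  [32,40): 8 bp
  [40,48): 8 bp
  [48,51): 3 bp
  [51,63): 12 bp
  [63,78): 15 bp
  [78,88): 10 bp
  [88,96): 8 bp
  [96,103): 7 bp
  [103,115): 12 bp
  [115,125): 10 bp
  [125,132): 7 bp
  [132,142): 10 bp
  [142,154): 12 bp
  [154,163): 9 bp
  [163,168): 5 bp
  [168,175): 7 bp
  [175,180): 5 bp
  [180,191): 11 bp
  [191,196): 5 bp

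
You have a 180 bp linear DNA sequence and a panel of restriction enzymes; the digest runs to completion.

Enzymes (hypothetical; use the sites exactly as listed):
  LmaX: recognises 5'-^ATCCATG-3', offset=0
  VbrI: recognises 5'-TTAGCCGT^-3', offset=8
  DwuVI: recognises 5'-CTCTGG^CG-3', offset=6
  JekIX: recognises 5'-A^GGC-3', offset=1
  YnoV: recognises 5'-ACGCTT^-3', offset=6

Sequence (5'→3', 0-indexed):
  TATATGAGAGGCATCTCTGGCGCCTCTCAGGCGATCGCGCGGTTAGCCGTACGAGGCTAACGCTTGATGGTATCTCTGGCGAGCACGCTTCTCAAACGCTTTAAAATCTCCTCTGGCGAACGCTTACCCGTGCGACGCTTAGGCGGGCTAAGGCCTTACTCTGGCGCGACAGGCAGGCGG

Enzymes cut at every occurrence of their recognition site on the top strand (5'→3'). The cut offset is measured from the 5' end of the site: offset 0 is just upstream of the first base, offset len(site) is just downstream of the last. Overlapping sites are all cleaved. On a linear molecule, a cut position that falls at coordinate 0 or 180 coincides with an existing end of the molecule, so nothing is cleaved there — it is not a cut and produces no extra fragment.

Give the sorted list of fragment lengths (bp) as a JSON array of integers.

Scan for sites:
  LmaX (ATCCATG, off=0): no sites
  VbrI (TTAGCCGT, off=8): starts [42] → cuts [50]
  DwuVI (CTCTGGCG, off=6): starts [14, 73, 110, 158] → cuts [20, 79, 116, 164]
  JekIX (AGGC, off=1): starts [8, 28, 53, 140, 150, 170, 174] → cuts [9, 29, 54, 141, 151, 171, 175]
  YnoV (ACGCTT, off=6): starts [59, 84, 95, 119, 134] → cuts [65, 90, 101, 125, 140]

All cut coordinates (distinct, sorted): [9, 20, 29, 50, 54, 65, 79, 90, 101, 116, 125, 140, 141, 151, 164, 171, 175]

Fragments:
  [0,9): 9 bp
  [9,20): 11 bp
  [20,29): 9 bp
  [29,50): 21 bp
  [50,54): 4 bp
  [54,65): 11 bp
  [65,79): 14 bp
  [79,90): 11 bp
  [90,101): 11 bp
  [101,116): 15 bp
  [116,125): 9 bp
  [125,140): 15 bp
  [140,141): 1 bp
  [141,151): 10 bp
  [151,164): 13 bp
  [164,171): 7 bp
  [171,175): 4 bp
  [175,180): 5 bp

[1,4,4,5,7,9,9,9,10,11,11,11,11,13,14,15,15,21]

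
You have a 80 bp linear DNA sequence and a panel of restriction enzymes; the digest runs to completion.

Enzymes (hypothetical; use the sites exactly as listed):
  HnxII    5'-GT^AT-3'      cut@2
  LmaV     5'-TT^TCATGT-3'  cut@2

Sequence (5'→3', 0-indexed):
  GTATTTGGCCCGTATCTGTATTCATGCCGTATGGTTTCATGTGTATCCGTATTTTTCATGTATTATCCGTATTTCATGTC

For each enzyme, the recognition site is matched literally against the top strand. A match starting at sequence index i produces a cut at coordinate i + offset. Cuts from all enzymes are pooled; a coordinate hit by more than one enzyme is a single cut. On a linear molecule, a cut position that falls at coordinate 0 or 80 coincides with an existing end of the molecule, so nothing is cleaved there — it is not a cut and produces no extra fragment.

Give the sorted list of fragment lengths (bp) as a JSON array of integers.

Scan for sites:
  HnxII (GTAT, off=2): starts [0, 11, 17, 28, 42, 48, 59, 68] → cuts [2, 13, 19, 30, 44, 50, 61, 70]
  LmaV (TTTCATGT, off=2): starts [34, 53, 71] → cuts [36, 55, 73]

Pooled cuts: [2, 13, 19, 30, 36, 44, 50, 55, 61, 70, 73]

Fragment lengths:
  [0,2): 2 bp
  [2,13): 11 bp
  [13,19): 6 bp
  [19,30): 11 bp
  [30,36): 6 bp
  [36,44): 8 bp
  [44,50): 6 bp
  [50,55): 5 bp
  [55,61): 6 bp
  [61,70): 9 bp
  [70,73): 3 bp
  [73,80): 7 bp

[2,3,5,6,6,6,6,7,8,9,11,11]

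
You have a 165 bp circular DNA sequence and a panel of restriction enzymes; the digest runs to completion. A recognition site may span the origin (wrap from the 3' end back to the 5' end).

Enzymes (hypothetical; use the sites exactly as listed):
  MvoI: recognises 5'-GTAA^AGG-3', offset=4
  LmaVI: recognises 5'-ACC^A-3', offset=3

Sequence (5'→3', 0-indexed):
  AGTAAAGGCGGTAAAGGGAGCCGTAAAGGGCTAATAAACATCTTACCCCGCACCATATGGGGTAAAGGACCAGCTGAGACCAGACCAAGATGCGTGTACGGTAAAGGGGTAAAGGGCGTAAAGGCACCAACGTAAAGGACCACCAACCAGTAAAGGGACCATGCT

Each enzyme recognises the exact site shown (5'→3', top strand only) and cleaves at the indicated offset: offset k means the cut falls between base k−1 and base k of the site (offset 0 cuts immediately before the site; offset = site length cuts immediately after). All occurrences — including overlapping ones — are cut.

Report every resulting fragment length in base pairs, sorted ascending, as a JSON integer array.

[3,4,5,5,6,6,7,7,7,8,9,9,10,10,11,12,18,28]

Site scan:
  MvoI (GTAAAGG, off=4): starts [1, 10, 22, 61, 100, 108, 117, 131, 149] → cuts [5, 14, 26, 65, 104, 112, 121, 135, 153]
  LmaVI (ACCA, off=3): starts [51, 68, 78, 83, 125, 138, 141, 145, 157] → cuts [54, 71, 81, 86, 128, 141, 144, 148, 160]

Pooled cuts: [5, 14, 26, 54, 65, 71, 81, 86, 104, 112, 121, 128, 135, 141, 144, 148, 153, 160]

Fragments:
  5→14: 9 bp
  14→26: 12 bp
  26→54: 28 bp
  54→65: 11 bp
  65→71: 6 bp
  71→81: 10 bp
  81→86: 5 bp
  86→104: 18 bp
  104→112: 8 bp
  112→121: 9 bp
  121→128: 7 bp
  128→135: 7 bp
  135→141: 6 bp
  141→144: 3 bp
  144→148: 4 bp
  148→153: 5 bp
  153→160: 7 bp
  160→5 (wrap): 165-160+5 = 10 bp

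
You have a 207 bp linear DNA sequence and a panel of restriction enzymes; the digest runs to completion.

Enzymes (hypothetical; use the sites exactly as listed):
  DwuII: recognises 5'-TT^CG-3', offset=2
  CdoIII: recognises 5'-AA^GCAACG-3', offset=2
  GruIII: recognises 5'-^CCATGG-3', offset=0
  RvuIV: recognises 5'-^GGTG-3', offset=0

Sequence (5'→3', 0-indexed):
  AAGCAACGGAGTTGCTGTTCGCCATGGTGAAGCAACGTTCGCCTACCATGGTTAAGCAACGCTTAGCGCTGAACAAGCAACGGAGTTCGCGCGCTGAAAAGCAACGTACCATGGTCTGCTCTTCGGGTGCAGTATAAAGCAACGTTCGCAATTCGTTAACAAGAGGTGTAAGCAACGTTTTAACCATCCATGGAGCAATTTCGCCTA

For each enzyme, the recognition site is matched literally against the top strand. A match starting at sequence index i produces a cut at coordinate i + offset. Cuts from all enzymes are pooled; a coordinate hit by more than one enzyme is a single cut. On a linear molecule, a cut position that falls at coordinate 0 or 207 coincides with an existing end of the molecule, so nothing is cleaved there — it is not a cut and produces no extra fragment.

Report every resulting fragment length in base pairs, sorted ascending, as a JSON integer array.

Per-enzyme occurrences:
  DwuII (TTCG, off=2): starts [17, 37, 85, 121, 144, 151, 199] → cuts [19, 39, 87, 123, 146, 153, 201]
  CdoIII (AAGCAACG, off=2): starts [0, 29, 53, 74, 98, 136, 169] → cuts [2, 31, 55, 76, 100, 138, 171]
  GruIII (CCATGG, off=0): starts [21, 45, 108, 187] → cuts [21, 45, 108, 187]
  RvuIV (GGTG, off=0): starts [25, 125, 164] → cuts [25, 125, 164]

Pooled cuts: [2, 19, 21, 25, 31, 39, 45, 55, 76, 87, 100, 108, 123, 125, 138, 146, 153, 164, 171, 187, 201]

Fragment lengths:
  [0,2): 2 bp
  [2,19): 17 bp
  [19,21): 2 bp
  [21,25): 4 bp
  [25,31): 6 bp
  [31,39): 8 bp
  [39,45): 6 bp
  [45,55): 10 bp
  [55,76): 21 bp
  [76,87): 11 bp
  [87,100): 13 bp
  [100,108): 8 bp
  [108,123): 15 bp
  [123,125): 2 bp
  [125,138): 13 bp
  [138,146): 8 bp
  [146,153): 7 bp
  [153,164): 11 bp
  [164,171): 7 bp
  [171,187): 16 bp
  [187,201): 14 bp
  [201,207): 6 bp

[2,2,2,4,6,6,6,7,7,8,8,8,10,11,11,13,13,14,15,16,17,21]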